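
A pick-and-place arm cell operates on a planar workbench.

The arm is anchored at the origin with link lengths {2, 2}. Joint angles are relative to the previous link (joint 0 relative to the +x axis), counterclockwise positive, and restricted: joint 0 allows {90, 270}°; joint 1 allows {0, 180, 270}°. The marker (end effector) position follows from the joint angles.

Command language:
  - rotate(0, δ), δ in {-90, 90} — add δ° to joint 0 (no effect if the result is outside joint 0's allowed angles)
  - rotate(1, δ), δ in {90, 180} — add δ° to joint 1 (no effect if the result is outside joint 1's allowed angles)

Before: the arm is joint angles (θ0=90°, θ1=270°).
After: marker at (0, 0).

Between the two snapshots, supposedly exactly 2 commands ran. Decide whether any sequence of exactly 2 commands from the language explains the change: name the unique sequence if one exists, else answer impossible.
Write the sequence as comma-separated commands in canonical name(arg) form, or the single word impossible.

rotate(1, 90), rotate(1, 180)

key: order matters: swapping rotate(1, 90) and rotate(1, 180) lands elsewhere
t0: joint angles (θ0=90°, θ1=270°)
[1] after rotate(1, 90): joint angles (θ0=90°, θ1=0°)
[2] after rotate(1, 180): joint angles (θ0=90°, θ1=180°)
no rival 2-sequence matches.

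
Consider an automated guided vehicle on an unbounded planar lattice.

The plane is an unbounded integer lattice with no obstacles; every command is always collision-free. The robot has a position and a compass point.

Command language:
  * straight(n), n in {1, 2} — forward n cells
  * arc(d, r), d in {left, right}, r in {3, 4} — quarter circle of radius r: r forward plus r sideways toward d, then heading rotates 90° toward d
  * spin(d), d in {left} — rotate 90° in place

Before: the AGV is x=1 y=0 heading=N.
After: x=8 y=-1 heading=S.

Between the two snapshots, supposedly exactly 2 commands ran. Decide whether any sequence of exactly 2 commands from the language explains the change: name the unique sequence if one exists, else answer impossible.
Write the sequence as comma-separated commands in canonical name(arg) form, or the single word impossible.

arc(right, 3), arc(right, 4)

key: order matters: swapping arc(right, 3) and arc(right, 4) lands elsewhere
begin: x=1 y=0 heading=N
1. arc(right, 3) → x=4 y=3 heading=E
2. arc(right, 4) → x=8 y=-1 heading=S
no rival 2-sequence matches.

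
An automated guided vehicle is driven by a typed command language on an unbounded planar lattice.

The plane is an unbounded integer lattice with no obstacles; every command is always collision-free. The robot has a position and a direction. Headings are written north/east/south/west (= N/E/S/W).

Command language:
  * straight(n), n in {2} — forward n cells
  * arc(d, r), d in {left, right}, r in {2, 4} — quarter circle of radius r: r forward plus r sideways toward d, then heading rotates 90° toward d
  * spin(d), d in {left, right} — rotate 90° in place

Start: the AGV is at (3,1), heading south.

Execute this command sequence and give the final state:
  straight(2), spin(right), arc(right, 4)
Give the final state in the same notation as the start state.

from: at (3,1), heading south
step 1 (straight(2)): at (3,-1), heading south
step 2 (spin(right)): at (3,-1), heading west
step 3 (arc(right, 4)): at (-1,3), heading north

at (-1,3), heading north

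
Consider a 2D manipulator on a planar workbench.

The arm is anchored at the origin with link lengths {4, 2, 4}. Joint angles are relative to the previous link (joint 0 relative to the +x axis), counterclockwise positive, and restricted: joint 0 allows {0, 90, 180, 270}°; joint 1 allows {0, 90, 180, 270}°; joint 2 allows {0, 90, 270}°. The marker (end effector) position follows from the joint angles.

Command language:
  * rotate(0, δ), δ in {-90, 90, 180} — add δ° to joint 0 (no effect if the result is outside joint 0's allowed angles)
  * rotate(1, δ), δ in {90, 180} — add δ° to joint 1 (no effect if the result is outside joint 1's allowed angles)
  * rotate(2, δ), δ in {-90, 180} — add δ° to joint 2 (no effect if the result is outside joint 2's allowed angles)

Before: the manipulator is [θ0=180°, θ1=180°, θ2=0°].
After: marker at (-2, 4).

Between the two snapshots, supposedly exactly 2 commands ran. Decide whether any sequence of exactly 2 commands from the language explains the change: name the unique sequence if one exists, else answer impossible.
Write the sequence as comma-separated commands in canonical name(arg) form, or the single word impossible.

key: running rotate(2, 180) before rotate(2, -90) would end elsewhere — order is forced
from: [θ0=180°, θ1=180°, θ2=0°]
1. rotate(2, -90) → [θ0=180°, θ1=180°, θ2=270°]
2. rotate(2, 180) → [θ0=180°, θ1=180°, θ2=90°]
uniquely the one of 49 2-step routes that fits.

rotate(2, -90), rotate(2, 180)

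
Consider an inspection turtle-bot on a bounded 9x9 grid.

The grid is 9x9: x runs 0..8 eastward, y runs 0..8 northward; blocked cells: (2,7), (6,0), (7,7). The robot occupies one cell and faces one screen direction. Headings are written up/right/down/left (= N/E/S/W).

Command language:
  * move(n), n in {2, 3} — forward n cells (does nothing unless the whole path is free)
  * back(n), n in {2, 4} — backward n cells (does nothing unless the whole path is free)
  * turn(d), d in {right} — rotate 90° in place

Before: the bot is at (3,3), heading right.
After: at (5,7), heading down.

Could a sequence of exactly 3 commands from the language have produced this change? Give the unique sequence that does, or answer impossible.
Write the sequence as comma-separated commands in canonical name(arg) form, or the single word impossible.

key: cell and facing (now S) both changed — the 3 commands mix motion and turning
t0: at (3,3), heading right
t=1 move(2) ⇒ at (5,3), heading right
t=2 turn(right) ⇒ at (5,3), heading down
t=3 back(4) ⇒ at (5,7), heading down
uniquely the one of 125 3-step routes that fits.

move(2), turn(right), back(4)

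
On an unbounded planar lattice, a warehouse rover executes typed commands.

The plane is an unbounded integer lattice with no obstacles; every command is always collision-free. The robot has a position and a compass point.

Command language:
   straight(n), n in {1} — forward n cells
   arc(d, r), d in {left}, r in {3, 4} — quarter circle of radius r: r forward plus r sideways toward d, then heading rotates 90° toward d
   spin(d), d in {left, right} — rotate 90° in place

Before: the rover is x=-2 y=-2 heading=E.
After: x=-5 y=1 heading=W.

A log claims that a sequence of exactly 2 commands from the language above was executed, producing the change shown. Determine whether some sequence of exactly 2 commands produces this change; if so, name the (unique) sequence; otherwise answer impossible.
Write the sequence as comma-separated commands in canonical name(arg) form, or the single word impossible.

spin(left), arc(left, 3)

key: running arc(left, 3) before spin(left) would end elsewhere — order is forced
t0: x=-2 y=-2 heading=E
[1] after spin(left): x=-2 y=-2 heading=N
[2] after arc(left, 3): x=-5 y=1 heading=W
all 25 alternatives checked — unique.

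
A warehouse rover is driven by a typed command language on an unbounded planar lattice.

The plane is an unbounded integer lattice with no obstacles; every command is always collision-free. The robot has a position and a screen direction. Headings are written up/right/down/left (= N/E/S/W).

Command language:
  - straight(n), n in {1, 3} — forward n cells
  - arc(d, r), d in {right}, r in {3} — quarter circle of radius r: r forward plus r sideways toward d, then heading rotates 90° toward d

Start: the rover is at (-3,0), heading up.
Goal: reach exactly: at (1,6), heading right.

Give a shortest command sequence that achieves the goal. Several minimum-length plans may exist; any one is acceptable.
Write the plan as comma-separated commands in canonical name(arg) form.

initial: at (-3,0), heading up
t=1 straight(3) ⇒ at (-3,3), heading up
t=2 arc(right, 3) ⇒ at (0,6), heading right
t=3 straight(1) ⇒ at (1,6), heading right
shorter routes all fall short; 3 is best.

straight(3), arc(right, 3), straight(1)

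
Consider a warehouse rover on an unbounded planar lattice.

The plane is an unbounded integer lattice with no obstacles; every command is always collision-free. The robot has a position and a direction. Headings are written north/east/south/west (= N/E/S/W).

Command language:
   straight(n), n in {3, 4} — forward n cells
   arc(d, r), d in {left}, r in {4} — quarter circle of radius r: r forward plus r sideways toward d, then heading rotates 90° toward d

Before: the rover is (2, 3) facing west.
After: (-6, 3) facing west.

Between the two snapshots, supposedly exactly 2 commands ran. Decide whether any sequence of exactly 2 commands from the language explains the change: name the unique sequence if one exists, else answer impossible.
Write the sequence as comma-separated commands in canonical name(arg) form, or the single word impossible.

straight(4), straight(4)

key: heading stays W — no command in the sequence turns
initial: (2, 3) facing west
step 1 (straight(4)): (-2, 3) facing west
step 2 (straight(4)): (-6, 3) facing west
all 9 alternatives checked — unique.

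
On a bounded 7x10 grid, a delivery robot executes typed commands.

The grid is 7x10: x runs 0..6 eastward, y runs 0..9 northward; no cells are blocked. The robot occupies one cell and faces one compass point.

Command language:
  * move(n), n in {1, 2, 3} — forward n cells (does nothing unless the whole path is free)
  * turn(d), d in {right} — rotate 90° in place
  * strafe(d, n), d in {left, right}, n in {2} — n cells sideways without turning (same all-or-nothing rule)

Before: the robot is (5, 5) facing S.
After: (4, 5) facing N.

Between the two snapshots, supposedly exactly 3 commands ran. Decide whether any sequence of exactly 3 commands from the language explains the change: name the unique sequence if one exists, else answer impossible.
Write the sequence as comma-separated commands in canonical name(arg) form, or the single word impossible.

key: position moved to (4,5) AND the heading swung to N — translation plus rotation needed
begin: (5, 5) facing S
[1] after turn(right): (5, 5) facing W
[2] after move(1): (4, 5) facing W
[3] after turn(right): (4, 5) facing N
no rival 3-sequence matches.

turn(right), move(1), turn(right)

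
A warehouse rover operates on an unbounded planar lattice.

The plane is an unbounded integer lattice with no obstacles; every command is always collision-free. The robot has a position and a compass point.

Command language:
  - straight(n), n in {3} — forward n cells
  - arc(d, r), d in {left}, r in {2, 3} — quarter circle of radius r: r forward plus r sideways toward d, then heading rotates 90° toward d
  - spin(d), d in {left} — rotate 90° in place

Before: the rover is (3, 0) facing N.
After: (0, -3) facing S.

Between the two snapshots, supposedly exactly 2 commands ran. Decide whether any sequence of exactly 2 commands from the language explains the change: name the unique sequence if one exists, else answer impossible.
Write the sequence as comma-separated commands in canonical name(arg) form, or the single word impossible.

spin(left), arc(left, 3)

key: cell and facing (now S) both changed — the 2 commands mix motion and turning
from: (3, 0) facing N
[1] after spin(left): (3, 0) facing W
[2] after arc(left, 3): (0, -3) facing S
all 16 alternatives checked — unique.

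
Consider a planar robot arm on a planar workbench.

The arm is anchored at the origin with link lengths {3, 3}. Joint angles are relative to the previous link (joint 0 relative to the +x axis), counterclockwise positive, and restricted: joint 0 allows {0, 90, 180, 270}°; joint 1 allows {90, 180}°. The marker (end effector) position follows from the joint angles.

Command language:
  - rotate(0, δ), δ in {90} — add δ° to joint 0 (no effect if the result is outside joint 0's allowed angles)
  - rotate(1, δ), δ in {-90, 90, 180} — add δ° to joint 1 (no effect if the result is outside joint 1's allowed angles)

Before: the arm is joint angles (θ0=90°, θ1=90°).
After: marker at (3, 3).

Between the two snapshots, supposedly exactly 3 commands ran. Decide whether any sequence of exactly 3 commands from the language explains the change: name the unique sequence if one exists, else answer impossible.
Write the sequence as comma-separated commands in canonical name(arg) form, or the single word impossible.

begin: joint angles (θ0=90°, θ1=90°)
step 1 (rotate(0, 90)): joint angles (θ0=180°, θ1=90°)
step 2 (rotate(0, 90)): joint angles (θ0=270°, θ1=90°)
step 3 (rotate(0, 90)): joint angles (θ0=0°, θ1=90°)
all 64 alternatives checked — unique.

rotate(0, 90), rotate(0, 90), rotate(0, 90)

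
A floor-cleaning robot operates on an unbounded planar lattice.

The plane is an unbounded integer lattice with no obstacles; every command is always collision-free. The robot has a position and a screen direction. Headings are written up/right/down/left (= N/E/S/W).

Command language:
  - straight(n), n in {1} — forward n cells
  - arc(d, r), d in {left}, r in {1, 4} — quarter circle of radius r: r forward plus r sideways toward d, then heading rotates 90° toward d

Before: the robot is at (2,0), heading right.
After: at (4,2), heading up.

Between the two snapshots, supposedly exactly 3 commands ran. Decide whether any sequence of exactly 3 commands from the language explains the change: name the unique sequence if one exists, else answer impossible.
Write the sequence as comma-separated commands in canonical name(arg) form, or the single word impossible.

key: position moved to (4,2) AND the heading swung to N — translation plus rotation needed
from: at (2,0), heading right
step 1 (straight(1)): at (3,0), heading right
step 2 (arc(left, 1)): at (4,1), heading up
step 3 (straight(1)): at (4,2), heading up
uniquely the one of 27 3-step routes that fits.

straight(1), arc(left, 1), straight(1)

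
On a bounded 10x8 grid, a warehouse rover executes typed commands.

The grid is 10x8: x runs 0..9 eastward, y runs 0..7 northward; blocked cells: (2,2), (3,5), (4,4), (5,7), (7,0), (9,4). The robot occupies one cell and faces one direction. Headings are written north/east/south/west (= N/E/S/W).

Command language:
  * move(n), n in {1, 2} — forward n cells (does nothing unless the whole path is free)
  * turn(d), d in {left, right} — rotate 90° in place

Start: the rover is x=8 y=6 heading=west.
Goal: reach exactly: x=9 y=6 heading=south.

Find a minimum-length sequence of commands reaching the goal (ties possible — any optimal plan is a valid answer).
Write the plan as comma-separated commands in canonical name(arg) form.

from: x=8 y=6 heading=west
1. turn(left) → x=8 y=6 heading=south
2. turn(left) → x=8 y=6 heading=east
3. move(1) → x=9 y=6 heading=east
4. turn(right) → x=9 y=6 heading=south
minimal: 4 command(s), checked below 4.

turn(left), turn(left), move(1), turn(right)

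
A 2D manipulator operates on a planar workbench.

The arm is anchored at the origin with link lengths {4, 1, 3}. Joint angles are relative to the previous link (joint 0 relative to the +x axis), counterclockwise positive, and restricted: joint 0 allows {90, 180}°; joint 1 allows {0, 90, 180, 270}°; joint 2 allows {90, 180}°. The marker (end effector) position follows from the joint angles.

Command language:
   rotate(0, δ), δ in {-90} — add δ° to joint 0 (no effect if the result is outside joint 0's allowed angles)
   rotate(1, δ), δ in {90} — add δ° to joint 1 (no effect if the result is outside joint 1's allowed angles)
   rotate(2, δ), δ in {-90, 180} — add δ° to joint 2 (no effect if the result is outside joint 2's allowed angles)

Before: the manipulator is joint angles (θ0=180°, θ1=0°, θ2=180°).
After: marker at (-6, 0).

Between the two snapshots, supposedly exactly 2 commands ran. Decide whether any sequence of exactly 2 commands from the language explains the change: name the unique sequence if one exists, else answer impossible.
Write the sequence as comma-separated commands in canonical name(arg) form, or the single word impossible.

rotate(1, 90), rotate(1, 90)

begin: joint angles (θ0=180°, θ1=0°, θ2=180°)
t=1 rotate(1, 90) ⇒ joint angles (θ0=180°, θ1=90°, θ2=180°)
t=2 rotate(1, 90) ⇒ joint angles (θ0=180°, θ1=180°, θ2=180°)
no rival 2-sequence matches.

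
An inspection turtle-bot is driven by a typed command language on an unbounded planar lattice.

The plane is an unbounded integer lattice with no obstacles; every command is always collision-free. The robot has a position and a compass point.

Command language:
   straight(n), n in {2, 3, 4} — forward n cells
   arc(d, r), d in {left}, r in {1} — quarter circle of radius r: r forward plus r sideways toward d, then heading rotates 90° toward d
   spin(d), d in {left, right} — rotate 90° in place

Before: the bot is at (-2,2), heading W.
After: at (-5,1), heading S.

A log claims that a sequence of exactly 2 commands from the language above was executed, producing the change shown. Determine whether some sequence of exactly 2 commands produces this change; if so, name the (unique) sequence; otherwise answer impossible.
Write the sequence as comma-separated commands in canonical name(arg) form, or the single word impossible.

key: order matters: swapping straight(2) and arc(left, 1) lands elsewhere
begin: at (-2,2), heading W
t=1 straight(2) ⇒ at (-4,2), heading W
t=2 arc(left, 1) ⇒ at (-5,1), heading S
no rival 2-sequence matches.

straight(2), arc(left, 1)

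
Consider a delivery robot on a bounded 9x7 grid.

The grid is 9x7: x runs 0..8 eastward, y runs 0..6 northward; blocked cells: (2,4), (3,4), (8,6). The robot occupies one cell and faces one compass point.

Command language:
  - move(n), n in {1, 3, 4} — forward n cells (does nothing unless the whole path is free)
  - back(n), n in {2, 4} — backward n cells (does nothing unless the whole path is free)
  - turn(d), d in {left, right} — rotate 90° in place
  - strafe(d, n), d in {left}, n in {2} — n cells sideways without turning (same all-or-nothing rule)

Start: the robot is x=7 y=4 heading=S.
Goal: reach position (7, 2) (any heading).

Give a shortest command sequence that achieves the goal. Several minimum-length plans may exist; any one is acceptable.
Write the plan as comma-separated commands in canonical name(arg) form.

start: x=7 y=4 heading=S
t=1 move(1) ⇒ x=7 y=3 heading=S
t=2 move(1) ⇒ x=7 y=2 heading=S
shorter routes all fall short; 2 is best.

move(1), move(1)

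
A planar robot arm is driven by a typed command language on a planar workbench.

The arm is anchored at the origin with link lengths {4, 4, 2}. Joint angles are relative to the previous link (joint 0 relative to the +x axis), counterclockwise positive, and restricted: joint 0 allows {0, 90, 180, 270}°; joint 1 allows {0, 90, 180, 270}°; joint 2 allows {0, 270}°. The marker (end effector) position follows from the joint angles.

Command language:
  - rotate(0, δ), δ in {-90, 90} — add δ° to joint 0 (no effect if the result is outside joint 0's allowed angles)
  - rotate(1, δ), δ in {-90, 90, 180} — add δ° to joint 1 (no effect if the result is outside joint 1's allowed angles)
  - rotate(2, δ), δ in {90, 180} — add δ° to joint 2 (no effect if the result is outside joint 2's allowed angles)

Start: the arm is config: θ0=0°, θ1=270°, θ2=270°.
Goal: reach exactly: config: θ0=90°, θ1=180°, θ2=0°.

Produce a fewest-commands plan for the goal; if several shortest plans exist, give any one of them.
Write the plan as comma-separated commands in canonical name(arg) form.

t0: config: θ0=0°, θ1=270°, θ2=270°
step 1 (rotate(0, 90)): config: θ0=90°, θ1=270°, θ2=270°
step 2 (rotate(1, -90)): config: θ0=90°, θ1=180°, θ2=270°
step 3 (rotate(2, 90)): config: θ0=90°, θ1=180°, θ2=0°
nothing shorter than 3 reaches the goal.

rotate(0, 90), rotate(1, -90), rotate(2, 90)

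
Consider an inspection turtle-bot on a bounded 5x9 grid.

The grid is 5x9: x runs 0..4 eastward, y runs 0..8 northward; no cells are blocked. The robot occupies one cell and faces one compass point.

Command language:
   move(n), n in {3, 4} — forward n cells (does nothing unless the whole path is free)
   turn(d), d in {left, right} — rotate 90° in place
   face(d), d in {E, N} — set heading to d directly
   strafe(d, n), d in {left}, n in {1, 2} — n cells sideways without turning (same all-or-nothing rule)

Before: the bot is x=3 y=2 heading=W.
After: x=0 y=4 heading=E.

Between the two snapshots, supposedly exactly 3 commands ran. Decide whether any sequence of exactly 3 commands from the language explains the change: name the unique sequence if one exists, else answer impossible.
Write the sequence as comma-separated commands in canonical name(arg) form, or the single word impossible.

key: cell and facing (now E) both changed — the 3 commands mix motion and turning
begin: x=3 y=2 heading=W
step 1 (move(3)): x=0 y=2 heading=W
step 2 (face(E)): x=0 y=2 heading=E
step 3 (strafe(left, 2)): x=0 y=4 heading=E
uniquely the one of 512 3-step routes that fits.

move(3), face(E), strafe(left, 2)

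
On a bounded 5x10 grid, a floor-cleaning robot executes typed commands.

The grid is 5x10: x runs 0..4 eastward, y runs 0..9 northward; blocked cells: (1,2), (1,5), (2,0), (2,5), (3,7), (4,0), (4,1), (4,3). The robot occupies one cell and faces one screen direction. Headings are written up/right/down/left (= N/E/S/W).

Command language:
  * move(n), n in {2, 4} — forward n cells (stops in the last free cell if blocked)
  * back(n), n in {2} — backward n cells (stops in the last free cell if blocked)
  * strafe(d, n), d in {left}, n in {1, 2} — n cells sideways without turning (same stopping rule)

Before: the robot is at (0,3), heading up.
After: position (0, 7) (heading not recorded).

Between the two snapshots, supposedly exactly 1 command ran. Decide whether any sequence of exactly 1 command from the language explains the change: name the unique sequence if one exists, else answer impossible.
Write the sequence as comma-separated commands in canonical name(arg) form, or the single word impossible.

t0: at (0,3), heading up
t=1 move(4) ⇒ at (0,7), heading up
no other 1-command option fits: unique.

move(4)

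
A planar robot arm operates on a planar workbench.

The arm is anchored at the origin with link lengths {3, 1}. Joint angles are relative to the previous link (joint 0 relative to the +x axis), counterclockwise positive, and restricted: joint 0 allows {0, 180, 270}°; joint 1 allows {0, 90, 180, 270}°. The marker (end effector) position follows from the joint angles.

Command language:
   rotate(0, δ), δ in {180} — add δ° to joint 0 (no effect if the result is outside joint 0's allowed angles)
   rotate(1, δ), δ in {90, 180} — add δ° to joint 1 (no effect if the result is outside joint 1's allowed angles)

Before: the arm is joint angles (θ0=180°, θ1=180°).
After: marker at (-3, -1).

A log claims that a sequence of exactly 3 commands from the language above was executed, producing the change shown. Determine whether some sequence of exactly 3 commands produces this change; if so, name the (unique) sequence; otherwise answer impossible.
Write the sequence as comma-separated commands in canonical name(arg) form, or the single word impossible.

begin: joint angles (θ0=180°, θ1=180°)
[1] after rotate(1, 90): joint angles (θ0=180°, θ1=270°)
[2] after rotate(1, 90): joint angles (θ0=180°, θ1=0°)
[3] after rotate(1, 90): joint angles (θ0=180°, θ1=90°)
no rival 3-sequence matches.

rotate(1, 90), rotate(1, 90), rotate(1, 90)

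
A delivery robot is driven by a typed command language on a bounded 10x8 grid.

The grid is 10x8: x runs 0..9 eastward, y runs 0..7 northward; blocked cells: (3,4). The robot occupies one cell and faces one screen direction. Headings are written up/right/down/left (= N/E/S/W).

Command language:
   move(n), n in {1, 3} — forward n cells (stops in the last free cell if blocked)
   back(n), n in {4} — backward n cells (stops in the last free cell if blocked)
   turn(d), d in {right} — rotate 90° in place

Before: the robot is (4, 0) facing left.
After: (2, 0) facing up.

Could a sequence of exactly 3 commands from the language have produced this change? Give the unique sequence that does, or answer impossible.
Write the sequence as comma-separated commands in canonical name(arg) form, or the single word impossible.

move(1), move(1), turn(right)

key: order matters: swapping move(1) and turn(right) lands elsewhere
from: (4, 0) facing left
step 1 (move(1)): (3, 0) facing left
step 2 (move(1)): (2, 0) facing left
step 3 (turn(right)): (2, 0) facing up
no other 3-command option fits: unique.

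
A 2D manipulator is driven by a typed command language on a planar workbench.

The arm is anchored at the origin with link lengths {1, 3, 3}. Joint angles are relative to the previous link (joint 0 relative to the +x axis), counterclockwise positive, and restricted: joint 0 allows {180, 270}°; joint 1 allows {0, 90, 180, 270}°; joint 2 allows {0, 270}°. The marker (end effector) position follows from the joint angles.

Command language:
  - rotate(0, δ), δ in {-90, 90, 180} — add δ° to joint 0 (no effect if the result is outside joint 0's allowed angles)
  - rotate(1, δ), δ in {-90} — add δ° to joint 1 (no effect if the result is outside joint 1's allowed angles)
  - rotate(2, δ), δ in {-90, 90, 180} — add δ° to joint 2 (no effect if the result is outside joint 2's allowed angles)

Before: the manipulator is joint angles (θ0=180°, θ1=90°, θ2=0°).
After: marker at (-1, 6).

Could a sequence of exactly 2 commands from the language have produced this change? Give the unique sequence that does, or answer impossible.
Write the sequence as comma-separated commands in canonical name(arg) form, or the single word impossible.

rotate(1, -90), rotate(1, -90)

initial: joint angles (θ0=180°, θ1=90°, θ2=0°)
[1] after rotate(1, -90): joint angles (θ0=180°, θ1=0°, θ2=0°)
[2] after rotate(1, -90): joint angles (θ0=180°, θ1=270°, θ2=0°)
no rival 2-sequence matches.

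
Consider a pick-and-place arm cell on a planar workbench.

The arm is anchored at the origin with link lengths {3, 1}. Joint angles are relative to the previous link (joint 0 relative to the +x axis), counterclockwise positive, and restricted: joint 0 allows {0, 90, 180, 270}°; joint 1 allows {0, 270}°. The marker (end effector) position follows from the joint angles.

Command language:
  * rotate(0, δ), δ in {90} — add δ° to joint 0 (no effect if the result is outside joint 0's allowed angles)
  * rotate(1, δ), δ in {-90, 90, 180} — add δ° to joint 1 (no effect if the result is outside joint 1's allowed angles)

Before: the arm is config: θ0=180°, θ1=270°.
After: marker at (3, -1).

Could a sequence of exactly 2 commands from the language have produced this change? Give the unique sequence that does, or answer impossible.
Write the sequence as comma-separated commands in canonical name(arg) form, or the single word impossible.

t0: config: θ0=180°, θ1=270°
step 1 (rotate(0, 90)): config: θ0=270°, θ1=270°
step 2 (rotate(0, 90)): config: θ0=0°, θ1=270°
no other 2-command option fits: unique.

rotate(0, 90), rotate(0, 90)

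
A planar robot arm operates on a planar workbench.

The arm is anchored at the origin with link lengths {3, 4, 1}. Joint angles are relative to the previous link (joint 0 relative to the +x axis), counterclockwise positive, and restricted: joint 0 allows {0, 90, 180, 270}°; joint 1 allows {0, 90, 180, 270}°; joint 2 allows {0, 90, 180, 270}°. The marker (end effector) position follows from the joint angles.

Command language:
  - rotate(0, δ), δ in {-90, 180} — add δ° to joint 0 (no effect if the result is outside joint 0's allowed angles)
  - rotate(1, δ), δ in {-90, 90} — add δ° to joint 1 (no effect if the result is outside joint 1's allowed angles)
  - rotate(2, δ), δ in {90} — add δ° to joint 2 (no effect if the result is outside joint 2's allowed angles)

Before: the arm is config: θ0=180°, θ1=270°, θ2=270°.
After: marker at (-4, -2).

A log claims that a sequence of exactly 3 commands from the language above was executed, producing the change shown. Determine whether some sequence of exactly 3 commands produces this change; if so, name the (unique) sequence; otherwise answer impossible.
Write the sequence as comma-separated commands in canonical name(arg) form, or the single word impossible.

from: config: θ0=180°, θ1=270°, θ2=270°
1. rotate(0, -90) → config: θ0=90°, θ1=270°, θ2=270°
2. rotate(0, -90) → config: θ0=0°, θ1=270°, θ2=270°
3. rotate(0, -90) → config: θ0=270°, θ1=270°, θ2=270°
all 125 alternatives checked — unique.

rotate(0, -90), rotate(0, -90), rotate(0, -90)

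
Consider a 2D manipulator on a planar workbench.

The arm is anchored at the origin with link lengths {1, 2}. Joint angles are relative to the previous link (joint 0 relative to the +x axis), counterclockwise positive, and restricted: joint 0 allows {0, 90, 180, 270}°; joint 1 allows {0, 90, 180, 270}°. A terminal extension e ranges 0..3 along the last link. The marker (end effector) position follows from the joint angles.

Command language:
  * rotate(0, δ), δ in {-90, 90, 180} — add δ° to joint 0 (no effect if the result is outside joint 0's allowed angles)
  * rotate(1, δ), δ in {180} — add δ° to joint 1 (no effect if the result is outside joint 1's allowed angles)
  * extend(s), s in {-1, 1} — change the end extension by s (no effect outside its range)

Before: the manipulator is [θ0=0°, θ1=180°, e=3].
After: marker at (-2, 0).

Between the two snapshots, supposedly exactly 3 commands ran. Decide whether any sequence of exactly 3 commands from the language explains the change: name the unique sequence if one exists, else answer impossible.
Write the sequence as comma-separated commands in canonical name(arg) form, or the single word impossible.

extend(1), extend(-1), extend(-1)

key: order matters: swapping extend(1) and extend(-1) lands elsewhere
initial: [θ0=0°, θ1=180°, e=3]
1. extend(1) → [θ0=0°, θ1=180°, e=3]
2. extend(-1) → [θ0=0°, θ1=180°, e=2]
3. extend(-1) → [θ0=0°, θ1=180°, e=1]
all 216 alternatives checked — unique.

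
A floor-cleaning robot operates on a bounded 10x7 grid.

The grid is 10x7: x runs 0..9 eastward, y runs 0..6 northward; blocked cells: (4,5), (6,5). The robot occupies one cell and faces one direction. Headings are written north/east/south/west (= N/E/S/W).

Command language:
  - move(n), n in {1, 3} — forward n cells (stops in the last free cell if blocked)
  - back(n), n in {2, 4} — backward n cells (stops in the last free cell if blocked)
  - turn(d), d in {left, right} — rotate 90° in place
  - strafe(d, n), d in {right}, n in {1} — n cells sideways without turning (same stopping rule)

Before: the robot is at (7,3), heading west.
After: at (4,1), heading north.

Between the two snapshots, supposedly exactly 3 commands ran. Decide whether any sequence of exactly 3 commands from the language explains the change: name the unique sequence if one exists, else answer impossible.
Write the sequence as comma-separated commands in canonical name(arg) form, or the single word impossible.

move(3), turn(right), back(2)

key: position moved to (4,1) AND the heading swung to N — translation plus rotation needed
from: at (7,3), heading west
step 1 (move(3)): at (4,3), heading west
step 2 (turn(right)): at (4,3), heading north
step 3 (back(2)): at (4,1), heading north
no rival 3-sequence matches.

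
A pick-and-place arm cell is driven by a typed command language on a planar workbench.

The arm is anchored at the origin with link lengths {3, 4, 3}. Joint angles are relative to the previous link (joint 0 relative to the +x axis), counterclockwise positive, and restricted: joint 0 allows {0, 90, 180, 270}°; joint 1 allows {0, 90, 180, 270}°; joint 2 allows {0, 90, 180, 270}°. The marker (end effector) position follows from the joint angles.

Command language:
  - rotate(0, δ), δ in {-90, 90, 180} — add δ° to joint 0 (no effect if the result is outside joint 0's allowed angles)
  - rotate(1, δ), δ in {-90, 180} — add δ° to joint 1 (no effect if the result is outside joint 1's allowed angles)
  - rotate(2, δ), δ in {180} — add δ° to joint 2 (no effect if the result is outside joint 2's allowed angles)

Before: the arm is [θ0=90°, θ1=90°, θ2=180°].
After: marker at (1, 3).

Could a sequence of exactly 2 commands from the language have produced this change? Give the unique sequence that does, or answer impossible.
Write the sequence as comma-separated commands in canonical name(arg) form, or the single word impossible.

from: [θ0=90°, θ1=90°, θ2=180°]
t=1 rotate(1, -90) ⇒ [θ0=90°, θ1=0°, θ2=180°]
t=2 rotate(1, -90) ⇒ [θ0=90°, θ1=270°, θ2=180°]
all 36 alternatives checked — unique.

rotate(1, -90), rotate(1, -90)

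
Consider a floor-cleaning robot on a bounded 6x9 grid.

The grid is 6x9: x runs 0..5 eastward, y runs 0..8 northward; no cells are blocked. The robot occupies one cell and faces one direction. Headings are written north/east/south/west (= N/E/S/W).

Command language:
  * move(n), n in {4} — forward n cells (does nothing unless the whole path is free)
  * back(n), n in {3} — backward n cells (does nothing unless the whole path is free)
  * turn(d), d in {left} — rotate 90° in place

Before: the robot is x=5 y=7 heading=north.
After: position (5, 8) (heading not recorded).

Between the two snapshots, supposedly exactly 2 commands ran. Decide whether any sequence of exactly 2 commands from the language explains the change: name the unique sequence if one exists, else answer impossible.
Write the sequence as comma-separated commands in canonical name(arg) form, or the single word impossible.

key: order matters: swapping back(3) and move(4) lands elsewhere
begin: x=5 y=7 heading=north
t=1 back(3) ⇒ x=5 y=4 heading=north
t=2 move(4) ⇒ x=5 y=8 heading=north
no rival 2-sequence matches.

back(3), move(4)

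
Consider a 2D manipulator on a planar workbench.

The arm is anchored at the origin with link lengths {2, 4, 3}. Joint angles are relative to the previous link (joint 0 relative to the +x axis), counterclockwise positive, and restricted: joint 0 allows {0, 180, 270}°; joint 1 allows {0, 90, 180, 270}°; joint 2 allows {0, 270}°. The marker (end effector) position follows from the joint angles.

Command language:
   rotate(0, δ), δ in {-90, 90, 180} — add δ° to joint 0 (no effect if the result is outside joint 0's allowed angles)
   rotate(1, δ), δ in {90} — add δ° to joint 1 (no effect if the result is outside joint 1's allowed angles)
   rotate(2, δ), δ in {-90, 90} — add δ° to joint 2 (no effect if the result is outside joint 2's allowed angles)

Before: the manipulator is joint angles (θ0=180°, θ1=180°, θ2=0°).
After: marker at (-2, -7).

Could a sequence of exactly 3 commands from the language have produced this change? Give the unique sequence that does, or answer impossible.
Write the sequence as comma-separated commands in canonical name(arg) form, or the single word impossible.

rotate(1, 90), rotate(1, 90), rotate(1, 90)

initial: joint angles (θ0=180°, θ1=180°, θ2=0°)
[1] after rotate(1, 90): joint angles (θ0=180°, θ1=270°, θ2=0°)
[2] after rotate(1, 90): joint angles (θ0=180°, θ1=0°, θ2=0°)
[3] after rotate(1, 90): joint angles (θ0=180°, θ1=90°, θ2=0°)
uniquely the one of 216 3-step routes that fits.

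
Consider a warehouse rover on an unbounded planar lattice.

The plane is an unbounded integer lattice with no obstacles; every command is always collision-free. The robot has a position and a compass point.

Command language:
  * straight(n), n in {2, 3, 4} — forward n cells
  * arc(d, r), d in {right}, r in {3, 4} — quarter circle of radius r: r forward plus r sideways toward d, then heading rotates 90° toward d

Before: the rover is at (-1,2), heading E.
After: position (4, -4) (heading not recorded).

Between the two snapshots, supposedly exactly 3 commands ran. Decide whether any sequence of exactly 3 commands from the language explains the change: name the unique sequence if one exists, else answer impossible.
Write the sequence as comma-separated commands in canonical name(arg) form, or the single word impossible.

straight(2), arc(right, 3), straight(3)

key: running straight(3) before straight(2) would end elsewhere — order is forced
t0: at (-1,2), heading E
[1] after straight(2): at (1,2), heading E
[2] after arc(right, 3): at (4,-1), heading S
[3] after straight(3): at (4,-4), heading S
no other 3-command option fits: unique.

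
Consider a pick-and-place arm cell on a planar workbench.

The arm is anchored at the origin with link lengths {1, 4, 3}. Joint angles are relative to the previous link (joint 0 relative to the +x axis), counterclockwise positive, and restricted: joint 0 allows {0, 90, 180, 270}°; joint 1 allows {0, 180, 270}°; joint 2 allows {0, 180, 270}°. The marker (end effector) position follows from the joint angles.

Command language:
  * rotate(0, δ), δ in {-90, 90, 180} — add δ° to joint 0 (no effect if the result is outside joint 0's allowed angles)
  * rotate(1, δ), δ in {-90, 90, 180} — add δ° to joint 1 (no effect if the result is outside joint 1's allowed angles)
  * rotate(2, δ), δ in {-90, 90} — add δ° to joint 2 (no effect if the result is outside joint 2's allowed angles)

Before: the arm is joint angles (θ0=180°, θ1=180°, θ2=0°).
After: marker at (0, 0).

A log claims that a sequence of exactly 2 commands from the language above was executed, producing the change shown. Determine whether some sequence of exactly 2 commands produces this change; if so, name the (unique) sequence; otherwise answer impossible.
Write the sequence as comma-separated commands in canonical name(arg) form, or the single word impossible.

rotate(2, -90), rotate(2, -90)

start: joint angles (θ0=180°, θ1=180°, θ2=0°)
step 1 (rotate(2, -90)): joint angles (θ0=180°, θ1=180°, θ2=270°)
step 2 (rotate(2, -90)): joint angles (θ0=180°, θ1=180°, θ2=180°)
no rival 2-sequence matches.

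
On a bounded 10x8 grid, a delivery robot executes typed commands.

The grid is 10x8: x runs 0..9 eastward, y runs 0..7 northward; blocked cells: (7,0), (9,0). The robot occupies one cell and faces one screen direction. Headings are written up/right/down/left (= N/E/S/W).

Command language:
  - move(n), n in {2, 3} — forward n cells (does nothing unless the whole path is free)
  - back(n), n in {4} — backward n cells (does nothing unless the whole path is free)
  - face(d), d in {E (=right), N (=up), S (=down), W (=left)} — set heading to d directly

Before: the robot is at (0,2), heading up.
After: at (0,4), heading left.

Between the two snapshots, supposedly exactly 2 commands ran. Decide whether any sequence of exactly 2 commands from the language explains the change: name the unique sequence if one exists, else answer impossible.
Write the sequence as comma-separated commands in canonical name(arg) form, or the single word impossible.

move(2), face(W)

key: order matters: swapping move(2) and face(W) lands elsewhere
t0: at (0,2), heading up
[1] after move(2): at (0,4), heading up
[2] after face(W): at (0,4), heading left
all 49 alternatives checked — unique.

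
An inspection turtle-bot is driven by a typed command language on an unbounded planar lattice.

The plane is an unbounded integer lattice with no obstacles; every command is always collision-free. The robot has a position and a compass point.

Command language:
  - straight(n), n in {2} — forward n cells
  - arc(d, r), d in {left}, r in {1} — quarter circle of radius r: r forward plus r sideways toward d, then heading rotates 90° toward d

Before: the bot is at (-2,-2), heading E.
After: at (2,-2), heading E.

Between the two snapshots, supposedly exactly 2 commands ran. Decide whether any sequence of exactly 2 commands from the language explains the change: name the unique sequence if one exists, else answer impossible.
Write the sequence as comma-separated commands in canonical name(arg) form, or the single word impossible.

key: heading stays E — no command in the sequence turns
initial: at (-2,-2), heading E
t=1 straight(2) ⇒ at (0,-2), heading E
t=2 straight(2) ⇒ at (2,-2), heading E
all 4 alternatives checked — unique.

straight(2), straight(2)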